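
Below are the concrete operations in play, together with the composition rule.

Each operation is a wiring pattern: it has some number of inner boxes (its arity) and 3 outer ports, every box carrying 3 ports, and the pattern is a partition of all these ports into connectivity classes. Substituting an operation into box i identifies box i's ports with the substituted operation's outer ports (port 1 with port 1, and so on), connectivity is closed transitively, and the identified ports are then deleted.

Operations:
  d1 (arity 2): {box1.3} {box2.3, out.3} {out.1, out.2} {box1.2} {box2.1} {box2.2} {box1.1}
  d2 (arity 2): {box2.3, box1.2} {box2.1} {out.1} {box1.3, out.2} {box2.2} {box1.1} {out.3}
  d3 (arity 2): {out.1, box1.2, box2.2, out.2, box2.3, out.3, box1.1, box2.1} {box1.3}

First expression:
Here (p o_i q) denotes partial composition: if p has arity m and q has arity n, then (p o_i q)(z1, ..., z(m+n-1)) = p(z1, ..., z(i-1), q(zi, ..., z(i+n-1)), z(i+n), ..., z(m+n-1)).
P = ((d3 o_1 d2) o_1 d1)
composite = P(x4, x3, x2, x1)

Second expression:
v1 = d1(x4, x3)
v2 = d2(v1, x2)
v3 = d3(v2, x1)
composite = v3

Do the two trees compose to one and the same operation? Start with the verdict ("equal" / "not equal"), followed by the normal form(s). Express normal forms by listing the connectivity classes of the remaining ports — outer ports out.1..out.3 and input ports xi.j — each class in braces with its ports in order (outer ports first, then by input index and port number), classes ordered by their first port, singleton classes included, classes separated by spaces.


equal; both compose to {out.1, out.2, out.3, x1.1, x1.2, x1.3, x3.3} {x2.1} {x2.2} {x2.3} {x3.1} {x3.2} {x4.1} {x4.2} {x4.3}

In normal form, the first expression is {out.1, out.2, out.3, x1.1, x1.2, x1.3, x3.3} {x2.1} {x2.2} {x2.3} {x3.1} {x3.2} {x4.1} {x4.2} {x4.3}
In normal form, the second expression is {out.1, out.2, out.3, x1.1, x1.2, x1.3, x3.3} {x2.1} {x2.2} {x2.3} {x3.1} {x3.2} {x4.1} {x4.2} {x4.3}
Same normal form: equal.


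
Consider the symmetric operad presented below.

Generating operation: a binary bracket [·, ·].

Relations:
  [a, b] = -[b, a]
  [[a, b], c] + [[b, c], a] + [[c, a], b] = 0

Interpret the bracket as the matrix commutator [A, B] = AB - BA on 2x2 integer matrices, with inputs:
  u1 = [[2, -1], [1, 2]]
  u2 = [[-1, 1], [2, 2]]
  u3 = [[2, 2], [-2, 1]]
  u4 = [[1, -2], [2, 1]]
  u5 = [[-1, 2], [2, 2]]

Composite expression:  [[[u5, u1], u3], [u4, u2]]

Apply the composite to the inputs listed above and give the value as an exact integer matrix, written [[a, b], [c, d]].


[u5, u1] = [[4, 3], [3, -4]]
[[u5, u1], u3] = [[-12, 13], [19, 12]]
[u4, u2] = [[-6, -6], [-6, 6]]
[[[u5, u1], u3], [u4, u2]] = [[36, 300], [-372, -36]]

[[36, 300], [-372, -36]]


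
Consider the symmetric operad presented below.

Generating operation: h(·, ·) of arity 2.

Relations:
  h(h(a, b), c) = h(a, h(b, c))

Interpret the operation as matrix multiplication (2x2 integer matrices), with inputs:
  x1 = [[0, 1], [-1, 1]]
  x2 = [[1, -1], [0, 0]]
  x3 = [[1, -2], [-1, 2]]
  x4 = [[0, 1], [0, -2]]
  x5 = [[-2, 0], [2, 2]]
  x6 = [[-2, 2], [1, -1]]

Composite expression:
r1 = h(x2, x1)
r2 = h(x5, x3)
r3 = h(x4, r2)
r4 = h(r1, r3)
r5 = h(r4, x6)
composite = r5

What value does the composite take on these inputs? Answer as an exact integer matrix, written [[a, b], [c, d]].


[[0, 0], [0, 0]]


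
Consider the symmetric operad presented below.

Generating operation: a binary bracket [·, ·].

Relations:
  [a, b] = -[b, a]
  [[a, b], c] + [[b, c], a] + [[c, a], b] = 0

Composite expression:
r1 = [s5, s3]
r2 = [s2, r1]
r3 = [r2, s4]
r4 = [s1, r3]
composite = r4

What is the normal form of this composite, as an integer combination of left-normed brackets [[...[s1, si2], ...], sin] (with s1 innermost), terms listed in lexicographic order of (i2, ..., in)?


A multilinear Lie element is pinned by s1-initial words (s1 innermost).
Composite bracket: [s1, [[s2, [s5, s3]], s4]]
Expanding via [a, b] = ab - ba: 16 signed words (2^4 = 16).
The s1-initial words carry the normal form:
  sign of s1s2s3s5s4 is -1, so it contributes -[[[[s1, s2], s3], s5], s4]
  sign of s1s2s5s3s4 is +1, so it contributes +[[[[s1, s2], s5], s3], s4]
  sign of s1s3s5s2s4 is +1, so it contributes +[[[[s1, s3], s5], s2], s4]
  sign of s1s4s2s3s5 is +1, so it contributes +[[[[s1, s4], s2], s3], s5]
  sign of s1s4s2s5s3 is -1, so it contributes -[[[[s1, s4], s2], s5], s3]
  sign of s1s4s3s5s2 is -1, so it contributes -[[[[s1, s4], s3], s5], s2]
  sign of s1s4s5s3s2 is +1, so it contributes +[[[[s1, s4], s5], s3], s2]
  sign of s1s5s3s2s4 is -1, so it contributes -[[[[s1, s5], s3], s2], s4]

-[[[[s1, s2], s3], s5], s4] + [[[[s1, s2], s5], s3], s4] + [[[[s1, s3], s5], s2], s4] + [[[[s1, s4], s2], s3], s5] - [[[[s1, s4], s2], s5], s3] - [[[[s1, s4], s3], s5], s2] + [[[[s1, s4], s5], s3], s2] - [[[[s1, s5], s3], s2], s4]


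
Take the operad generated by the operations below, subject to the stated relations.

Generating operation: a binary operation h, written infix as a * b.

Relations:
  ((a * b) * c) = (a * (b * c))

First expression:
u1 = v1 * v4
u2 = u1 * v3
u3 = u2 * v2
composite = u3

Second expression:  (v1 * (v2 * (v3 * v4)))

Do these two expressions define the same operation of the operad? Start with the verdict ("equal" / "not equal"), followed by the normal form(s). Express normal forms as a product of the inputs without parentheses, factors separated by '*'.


The first composite normalizes to v1 * v4 * v3 * v2
The second composite normalizes to v1 * v2 * v3 * v4
The normal forms differ: not equal.

not equal — first v1 * v4 * v3 * v2, second v1 * v2 * v3 * v4


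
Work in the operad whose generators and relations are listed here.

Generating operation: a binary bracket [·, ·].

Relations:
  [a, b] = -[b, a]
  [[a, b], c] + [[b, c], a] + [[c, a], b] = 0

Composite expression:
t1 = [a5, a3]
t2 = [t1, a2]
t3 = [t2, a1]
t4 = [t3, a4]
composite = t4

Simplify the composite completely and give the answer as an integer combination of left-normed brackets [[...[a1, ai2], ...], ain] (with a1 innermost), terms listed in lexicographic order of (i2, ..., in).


-[[[[a1, a2], a3], a5], a4] + [[[[a1, a2], a5], a3], a4] + [[[[a1, a3], a5], a2], a4] - [[[[a1, a5], a3], a2], a4]


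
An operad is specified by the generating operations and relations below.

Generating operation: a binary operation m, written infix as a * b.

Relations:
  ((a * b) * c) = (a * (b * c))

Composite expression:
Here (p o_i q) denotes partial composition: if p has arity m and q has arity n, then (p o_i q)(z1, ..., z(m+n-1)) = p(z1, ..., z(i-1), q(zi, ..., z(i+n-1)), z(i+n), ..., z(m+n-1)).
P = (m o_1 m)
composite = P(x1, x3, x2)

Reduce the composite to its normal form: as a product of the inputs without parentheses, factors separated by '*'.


x1 * x3 * x2


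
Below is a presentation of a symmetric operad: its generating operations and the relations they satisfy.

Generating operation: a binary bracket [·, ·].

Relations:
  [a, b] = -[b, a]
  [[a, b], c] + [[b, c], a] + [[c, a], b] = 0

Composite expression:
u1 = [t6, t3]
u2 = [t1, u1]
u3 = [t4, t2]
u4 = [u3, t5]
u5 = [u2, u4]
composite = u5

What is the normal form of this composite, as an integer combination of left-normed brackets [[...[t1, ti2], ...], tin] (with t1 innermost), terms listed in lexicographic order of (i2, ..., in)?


[[[[[t1, t3], t6], t2], t4], t5] - [[[[[t1, t3], t6], t4], t2], t5] - [[[[[t1, t3], t6], t5], t2], t4] + [[[[[t1, t3], t6], t5], t4], t2] - [[[[[t1, t6], t3], t2], t4], t5] + [[[[[t1, t6], t3], t4], t2], t5] + [[[[[t1, t6], t3], t5], t2], t4] - [[[[[t1, t6], t3], t5], t4], t2]


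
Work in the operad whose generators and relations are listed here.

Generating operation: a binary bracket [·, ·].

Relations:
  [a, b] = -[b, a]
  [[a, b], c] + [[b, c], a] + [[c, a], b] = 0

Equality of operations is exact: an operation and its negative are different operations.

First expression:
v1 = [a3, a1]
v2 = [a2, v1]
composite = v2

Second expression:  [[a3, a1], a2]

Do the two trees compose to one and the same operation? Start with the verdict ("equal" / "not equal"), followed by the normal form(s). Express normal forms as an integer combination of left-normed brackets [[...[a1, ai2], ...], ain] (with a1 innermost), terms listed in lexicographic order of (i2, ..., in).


In normal form, the first expression is [[a1, a3], a2]
In normal form, the second expression is -[[a1, a3], a2]
The forms do not match — not equal.

not equal; first: [[a1, a3], a2]; second: -[[a1, a3], a2]


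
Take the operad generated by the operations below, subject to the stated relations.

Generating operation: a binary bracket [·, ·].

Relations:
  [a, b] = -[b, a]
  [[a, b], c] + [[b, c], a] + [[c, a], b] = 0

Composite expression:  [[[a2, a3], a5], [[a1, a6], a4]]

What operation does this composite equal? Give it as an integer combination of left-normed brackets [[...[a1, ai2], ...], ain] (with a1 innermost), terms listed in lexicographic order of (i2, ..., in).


-[[[[[a1, a6], a4], a2], a3], a5] + [[[[[a1, a6], a4], a3], a2], a5] + [[[[[a1, a6], a4], a5], a2], a3] - [[[[[a1, a6], a4], a5], a3], a2]

Antisymmetry and Jacobi reduce to a1-anchored left-normed brackets.
Composite bracket: [[[a2, a3], a5], [[a1, a6], a4]]
Each bracket splits as ab - ba, giving 32 signed words (2^5 = 32).
Coefficients come from the a1-initial words:
  the word a1a6a4a2a3a5 carries sign -1 and contributes -[[[[[a1, a6], a4], a2], a3], a5]
  the word a1a6a4a3a2a5 carries sign +1 and contributes +[[[[[a1, a6], a4], a3], a2], a5]
  the word a1a6a4a5a2a3 carries sign +1 and contributes +[[[[[a1, a6], a4], a5], a2], a3]
  the word a1a6a4a5a3a2 carries sign -1 and contributes -[[[[[a1, a6], a4], a5], a3], a2]


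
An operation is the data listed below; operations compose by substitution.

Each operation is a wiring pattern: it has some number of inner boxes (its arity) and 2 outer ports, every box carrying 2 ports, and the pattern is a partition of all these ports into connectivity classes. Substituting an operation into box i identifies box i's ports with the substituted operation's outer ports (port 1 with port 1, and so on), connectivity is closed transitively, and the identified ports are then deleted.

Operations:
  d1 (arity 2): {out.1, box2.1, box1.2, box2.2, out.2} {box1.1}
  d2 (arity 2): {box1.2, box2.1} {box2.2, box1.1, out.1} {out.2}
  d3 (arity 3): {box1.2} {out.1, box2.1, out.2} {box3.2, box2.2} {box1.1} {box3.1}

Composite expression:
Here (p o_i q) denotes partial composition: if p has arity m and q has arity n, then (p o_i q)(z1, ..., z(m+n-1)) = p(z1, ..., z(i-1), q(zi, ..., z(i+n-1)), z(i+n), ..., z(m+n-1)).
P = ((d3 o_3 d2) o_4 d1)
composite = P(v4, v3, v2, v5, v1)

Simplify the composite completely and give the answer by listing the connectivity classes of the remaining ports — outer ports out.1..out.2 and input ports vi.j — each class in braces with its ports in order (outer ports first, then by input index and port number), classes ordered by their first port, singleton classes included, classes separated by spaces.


{out.1, out.2, v3.1} {v1.1, v1.2, v2.1, v2.2, v5.2} {v3.2} {v4.1} {v4.2} {v5.1}

Substituting into d3 glues patterns; closure does the rest.
the subtree at d1 composes to {out.1, out.2, v1.1, v1.2, v5.2} {v5.1} on (v5, v1); out.j = own outer ports
the subtree at d2 composes to {out.1, v1.1, v1.2, v2.1, v2.2, v5.2} {out.2} {v5.1} on (v2, v5, v1); out.j = own outer ports
the subtree at d3 composes to {out.1, out.2, v3.1} {v1.1, v1.2, v2.1, v2.2, v5.2} {v3.2} {v4.1} {v4.2} {v5.1} on (v4, v3, v2, v5, v1); out.j = own outer ports


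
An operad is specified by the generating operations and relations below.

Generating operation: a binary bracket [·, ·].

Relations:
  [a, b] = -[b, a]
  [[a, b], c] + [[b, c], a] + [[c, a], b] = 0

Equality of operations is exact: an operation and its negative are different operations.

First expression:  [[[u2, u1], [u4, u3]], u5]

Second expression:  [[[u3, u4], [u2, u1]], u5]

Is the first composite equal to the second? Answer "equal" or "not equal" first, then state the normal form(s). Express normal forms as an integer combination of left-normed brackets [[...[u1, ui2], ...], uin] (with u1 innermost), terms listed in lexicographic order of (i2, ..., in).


equal: each reduces to [[[[u1, u2], u3], u4], u5] - [[[[u1, u2], u4], u3], u5]

The first expression reduces to [[[[u1, u2], u3], u4], u5] - [[[[u1, u2], u4], u3], u5]
The second expression reduces to [[[[u1, u2], u3], u4], u5] - [[[[u1, u2], u4], u3], u5]
Identical normal forms: equal.


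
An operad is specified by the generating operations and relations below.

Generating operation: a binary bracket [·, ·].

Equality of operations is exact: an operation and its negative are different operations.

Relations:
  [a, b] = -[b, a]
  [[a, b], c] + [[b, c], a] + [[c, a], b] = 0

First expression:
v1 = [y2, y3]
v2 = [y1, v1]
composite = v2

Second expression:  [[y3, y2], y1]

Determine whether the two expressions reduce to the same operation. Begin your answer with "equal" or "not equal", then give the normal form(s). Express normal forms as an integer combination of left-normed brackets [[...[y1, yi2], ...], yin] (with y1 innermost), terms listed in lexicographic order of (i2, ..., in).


equal — both sides give [[y1, y2], y3] - [[y1, y3], y2]

The first expression, normalized: [[y1, y2], y3] - [[y1, y3], y2]
The second expression, normalized: [[y1, y2], y3] - [[y1, y3], y2]
Identical normal forms: equal.


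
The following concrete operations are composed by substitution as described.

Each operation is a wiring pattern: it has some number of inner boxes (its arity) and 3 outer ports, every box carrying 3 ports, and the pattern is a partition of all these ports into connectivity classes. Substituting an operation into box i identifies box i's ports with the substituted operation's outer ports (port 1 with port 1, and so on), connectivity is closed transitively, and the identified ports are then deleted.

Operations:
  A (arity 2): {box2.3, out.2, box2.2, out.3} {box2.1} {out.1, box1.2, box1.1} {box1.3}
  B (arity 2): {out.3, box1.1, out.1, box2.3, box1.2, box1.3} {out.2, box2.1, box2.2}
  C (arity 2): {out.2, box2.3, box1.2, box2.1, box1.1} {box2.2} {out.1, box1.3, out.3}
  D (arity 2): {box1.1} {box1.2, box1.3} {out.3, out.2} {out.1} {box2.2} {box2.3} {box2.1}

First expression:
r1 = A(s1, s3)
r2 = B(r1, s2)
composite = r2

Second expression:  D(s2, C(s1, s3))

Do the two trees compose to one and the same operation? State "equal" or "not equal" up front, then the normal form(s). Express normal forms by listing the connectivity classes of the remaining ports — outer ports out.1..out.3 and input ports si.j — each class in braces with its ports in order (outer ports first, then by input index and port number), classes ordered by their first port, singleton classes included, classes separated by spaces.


Reducing the first expression gives {out.1, out.3, s1.1, s1.2, s2.3, s3.2, s3.3} {out.2, s2.1, s2.2} {s1.3} {s3.1}
Reducing the second expression gives {out.1} {out.2, out.3} {s1.1, s1.2, s3.1, s3.3} {s1.3} {s2.1} {s2.2, s2.3} {s3.2}
No match — not equal.

not equal; the first gives {out.1, out.3, s1.1, s1.2, s2.3, s3.2, s3.3} {out.2, s2.1, s2.2} {s1.3} {s3.1} and the second {out.1} {out.2, out.3} {s1.1, s1.2, s3.1, s3.3} {s1.3} {s2.1} {s2.2, s2.3} {s3.2}


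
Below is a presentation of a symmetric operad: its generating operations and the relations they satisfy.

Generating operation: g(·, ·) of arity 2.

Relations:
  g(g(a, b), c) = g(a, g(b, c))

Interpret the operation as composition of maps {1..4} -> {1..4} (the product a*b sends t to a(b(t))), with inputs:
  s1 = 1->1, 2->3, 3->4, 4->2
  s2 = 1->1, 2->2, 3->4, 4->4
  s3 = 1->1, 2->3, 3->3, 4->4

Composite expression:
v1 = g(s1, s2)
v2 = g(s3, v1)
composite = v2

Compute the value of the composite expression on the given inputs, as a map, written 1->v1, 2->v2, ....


1->1, 2->3, 3->3, 4->3

g(s1, s2) = 1->1, 2->3, 3->2, 4->2
g(s3, g(s1, s2)) = 1->1, 2->3, 3->3, 4->3


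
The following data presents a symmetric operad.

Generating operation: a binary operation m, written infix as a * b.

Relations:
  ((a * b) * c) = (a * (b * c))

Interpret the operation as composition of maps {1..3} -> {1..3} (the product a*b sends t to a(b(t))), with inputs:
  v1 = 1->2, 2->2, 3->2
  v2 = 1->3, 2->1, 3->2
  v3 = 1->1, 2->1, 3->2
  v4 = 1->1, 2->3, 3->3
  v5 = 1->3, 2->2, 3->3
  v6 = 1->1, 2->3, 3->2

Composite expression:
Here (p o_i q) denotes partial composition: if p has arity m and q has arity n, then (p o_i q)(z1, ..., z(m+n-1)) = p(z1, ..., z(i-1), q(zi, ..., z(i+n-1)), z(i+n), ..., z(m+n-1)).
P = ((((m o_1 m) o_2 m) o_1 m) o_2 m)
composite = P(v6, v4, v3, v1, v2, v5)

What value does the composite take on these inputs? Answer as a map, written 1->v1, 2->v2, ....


1->1, 2->1, 3->1

(v4 * v3) = 1->1, 2->1, 3->3
(v6 * (v4 * v3)) = 1->1, 2->1, 3->2
(v1 * v2) = 1->2, 2->2, 3->2
((v6 * (v4 * v3)) * (v1 * v2)) = 1->1, 2->1, 3->1
(((v6 * (v4 * v3)) * (v1 * v2)) * v5) = 1->1, 2->1, 3->1


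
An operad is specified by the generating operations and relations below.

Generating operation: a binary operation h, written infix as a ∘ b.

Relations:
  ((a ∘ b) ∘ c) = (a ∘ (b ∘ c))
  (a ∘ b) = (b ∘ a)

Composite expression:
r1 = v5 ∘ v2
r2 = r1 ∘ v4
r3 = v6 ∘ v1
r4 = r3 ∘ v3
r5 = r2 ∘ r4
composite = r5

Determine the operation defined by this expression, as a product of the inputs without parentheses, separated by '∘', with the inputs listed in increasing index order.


v1 ∘ v2 ∘ v3 ∘ v4 ∘ v5 ∘ v6

Any arrangement under h is one operation, so sort the v-inputs.
(v5 ∘ v2) collapses to v5 ∘ v2
((v5 ∘ v2) ∘ v4) collapses to v5 ∘ v2 ∘ v4
(v6 ∘ v1) collapses to v6 ∘ v1
((v6 ∘ v1) ∘ v3) collapses to v6 ∘ v1 ∘ v3
(((v5 ∘ v2) ∘ v4) ∘ ((v6 ∘ v1) ∘ v3)) collapses to v5 ∘ v2 ∘ v4 ∘ v6 ∘ v1 ∘ v3
rearranged into index order: v1 ∘ v2 ∘ v3 ∘ v4 ∘ v5 ∘ v6


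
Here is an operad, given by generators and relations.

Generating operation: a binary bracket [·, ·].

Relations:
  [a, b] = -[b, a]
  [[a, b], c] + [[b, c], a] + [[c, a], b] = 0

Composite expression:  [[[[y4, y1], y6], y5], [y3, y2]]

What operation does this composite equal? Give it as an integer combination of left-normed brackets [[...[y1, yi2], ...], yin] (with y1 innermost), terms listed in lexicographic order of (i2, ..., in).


[[[[[y1, y4], y6], y5], y2], y3] - [[[[[y1, y4], y6], y5], y3], y2]


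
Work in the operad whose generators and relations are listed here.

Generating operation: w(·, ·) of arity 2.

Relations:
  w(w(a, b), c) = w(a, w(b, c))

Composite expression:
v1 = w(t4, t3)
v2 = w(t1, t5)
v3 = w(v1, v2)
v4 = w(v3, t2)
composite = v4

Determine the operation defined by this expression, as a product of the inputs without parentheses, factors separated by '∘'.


t4 ∘ t3 ∘ t1 ∘ t5 ∘ t2

The w-tree's shape is irrelevant; the t-reading-order decides.
w(t4, t3) collapses to t4 ∘ t3
w(t1, t5) collapses to t1 ∘ t5
w(w(t4, t3), w(t1, t5)) collapses to t4 ∘ t3 ∘ t1 ∘ t5
w(w(w(t4, t3), w(t1, t5)), t2) collapses to t4 ∘ t3 ∘ t1 ∘ t5 ∘ t2


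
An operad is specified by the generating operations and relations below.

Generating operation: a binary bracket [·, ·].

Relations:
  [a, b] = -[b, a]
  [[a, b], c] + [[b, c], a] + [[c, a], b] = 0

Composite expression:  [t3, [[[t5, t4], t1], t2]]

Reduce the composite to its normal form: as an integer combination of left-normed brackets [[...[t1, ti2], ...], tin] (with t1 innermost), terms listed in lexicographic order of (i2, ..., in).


In the tensor algebra, words opening t1 carry the t1-anchored form.
Composite bracket: [t3, [[[t5, t4], t1], t2]]
The bracket unfolds into 16 signed words via [a, b] = ab - ba (2^4 = 16).
Keep just the words that open with t1:
  sign of t1t4t5t2t3 is -1, so it contributes -[[[[t1, t4], t5], t2], t3]
  sign of t1t5t4t2t3 is +1, so it contributes +[[[[t1, t5], t4], t2], t3]

-[[[[t1, t4], t5], t2], t3] + [[[[t1, t5], t4], t2], t3]


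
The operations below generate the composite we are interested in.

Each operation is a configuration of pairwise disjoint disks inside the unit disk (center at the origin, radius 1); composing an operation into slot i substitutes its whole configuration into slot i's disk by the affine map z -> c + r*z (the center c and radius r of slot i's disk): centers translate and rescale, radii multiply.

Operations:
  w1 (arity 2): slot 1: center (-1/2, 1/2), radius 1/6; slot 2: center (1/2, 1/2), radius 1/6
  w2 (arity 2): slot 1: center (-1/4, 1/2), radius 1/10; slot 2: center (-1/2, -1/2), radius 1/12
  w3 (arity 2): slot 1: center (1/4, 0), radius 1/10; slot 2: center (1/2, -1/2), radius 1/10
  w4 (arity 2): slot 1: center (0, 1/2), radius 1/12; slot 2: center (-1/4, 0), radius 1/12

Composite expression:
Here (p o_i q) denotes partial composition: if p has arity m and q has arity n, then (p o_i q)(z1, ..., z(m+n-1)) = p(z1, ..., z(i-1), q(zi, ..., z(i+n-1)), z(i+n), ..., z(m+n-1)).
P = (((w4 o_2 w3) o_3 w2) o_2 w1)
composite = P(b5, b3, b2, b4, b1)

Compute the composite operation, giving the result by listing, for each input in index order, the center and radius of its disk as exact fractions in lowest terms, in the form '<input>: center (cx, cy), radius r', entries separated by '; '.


Affine substitution under w4: radii multiply and b-centers shift.
for b5, the 1-step affine chain lands on center (0, 1/2), radius 1/12
for b3, the 3-step affine chain lands on center (-7/30, 1/240), radius 1/720
for b2, the 3-step affine chain lands on center (-9/40, 1/240), radius 1/720
for b4, the 3-step affine chain lands on center (-101/480, -3/80), radius 1/1200
for b1, the 3-step affine chain lands on center (-17/80, -11/240), radius 1/1440

b1: center (-17/80, -11/240), radius 1/1440; b2: center (-9/40, 1/240), radius 1/720; b3: center (-7/30, 1/240), radius 1/720; b4: center (-101/480, -3/80), radius 1/1200; b5: center (0, 1/2), radius 1/12


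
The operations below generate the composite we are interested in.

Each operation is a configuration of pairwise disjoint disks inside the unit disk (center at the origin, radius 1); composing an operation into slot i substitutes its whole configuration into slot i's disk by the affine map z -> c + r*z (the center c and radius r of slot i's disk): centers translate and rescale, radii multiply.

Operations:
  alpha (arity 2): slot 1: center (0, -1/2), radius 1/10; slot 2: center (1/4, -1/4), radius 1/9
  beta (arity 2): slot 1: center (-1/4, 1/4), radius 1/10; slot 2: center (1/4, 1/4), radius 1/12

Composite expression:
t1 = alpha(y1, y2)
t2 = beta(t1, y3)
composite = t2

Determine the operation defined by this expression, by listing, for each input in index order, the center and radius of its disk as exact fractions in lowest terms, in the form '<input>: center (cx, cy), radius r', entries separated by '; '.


y1: center (-1/4, 1/5), radius 1/100; y2: center (-9/40, 9/40), radius 1/90; y3: center (1/4, 1/4), radius 1/12

Each y-disk chains the slot maps above it in beta; radii multiply.
y1 passes through 2 substitutions, ending at center (-1/4, 1/5), radius 1/100
y2 passes through 2 substitutions, ending at center (-9/40, 9/40), radius 1/90
y3 passes through 1 substitution, ending at center (1/4, 1/4), radius 1/12


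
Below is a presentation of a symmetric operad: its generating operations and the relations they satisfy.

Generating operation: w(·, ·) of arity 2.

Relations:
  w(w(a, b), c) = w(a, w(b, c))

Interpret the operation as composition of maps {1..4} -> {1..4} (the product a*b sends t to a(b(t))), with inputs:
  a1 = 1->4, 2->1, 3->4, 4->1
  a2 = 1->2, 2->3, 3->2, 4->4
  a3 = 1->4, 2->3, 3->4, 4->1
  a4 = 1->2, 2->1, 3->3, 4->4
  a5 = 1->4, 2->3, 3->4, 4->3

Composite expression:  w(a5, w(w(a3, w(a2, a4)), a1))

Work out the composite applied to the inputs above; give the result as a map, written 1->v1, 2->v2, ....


1->4, 2->3, 3->4, 4->3

w(a2, a4) = 1->3, 2->2, 3->2, 4->4
w(a3, w(a2, a4)) = 1->4, 2->3, 3->3, 4->1
w(w(a3, w(a2, a4)), a1) = 1->1, 2->4, 3->1, 4->4
w(a5, w(w(a3, w(a2, a4)), a1)) = 1->4, 2->3, 3->4, 4->3


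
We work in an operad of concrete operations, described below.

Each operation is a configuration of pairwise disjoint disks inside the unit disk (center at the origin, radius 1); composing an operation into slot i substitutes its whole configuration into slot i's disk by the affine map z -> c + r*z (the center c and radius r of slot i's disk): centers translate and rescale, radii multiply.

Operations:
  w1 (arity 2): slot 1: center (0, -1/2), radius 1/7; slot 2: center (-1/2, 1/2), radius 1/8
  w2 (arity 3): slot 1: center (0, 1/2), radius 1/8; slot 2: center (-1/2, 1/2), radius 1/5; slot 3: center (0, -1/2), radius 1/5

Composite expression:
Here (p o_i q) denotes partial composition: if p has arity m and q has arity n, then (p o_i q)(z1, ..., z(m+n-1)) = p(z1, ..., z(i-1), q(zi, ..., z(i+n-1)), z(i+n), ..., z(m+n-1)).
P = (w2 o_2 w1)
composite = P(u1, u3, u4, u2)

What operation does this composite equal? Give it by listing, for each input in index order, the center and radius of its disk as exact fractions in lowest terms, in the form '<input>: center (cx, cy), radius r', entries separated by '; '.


Follow each u-input down from w2: c' goes to c + r*c', radius to r*r'.
u1: after 1 affine step, its disk has center (0, 1/2), radius 1/8
u3: after 2 affine steps, its disk has center (-1/2, 2/5), radius 1/35
u4: after 2 affine steps, its disk has center (-3/5, 3/5), radius 1/40
u2: after 1 affine step, its disk has center (0, -1/2), radius 1/5

u1: center (0, 1/2), radius 1/8; u2: center (0, -1/2), radius 1/5; u3: center (-1/2, 2/5), radius 1/35; u4: center (-3/5, 3/5), radius 1/40


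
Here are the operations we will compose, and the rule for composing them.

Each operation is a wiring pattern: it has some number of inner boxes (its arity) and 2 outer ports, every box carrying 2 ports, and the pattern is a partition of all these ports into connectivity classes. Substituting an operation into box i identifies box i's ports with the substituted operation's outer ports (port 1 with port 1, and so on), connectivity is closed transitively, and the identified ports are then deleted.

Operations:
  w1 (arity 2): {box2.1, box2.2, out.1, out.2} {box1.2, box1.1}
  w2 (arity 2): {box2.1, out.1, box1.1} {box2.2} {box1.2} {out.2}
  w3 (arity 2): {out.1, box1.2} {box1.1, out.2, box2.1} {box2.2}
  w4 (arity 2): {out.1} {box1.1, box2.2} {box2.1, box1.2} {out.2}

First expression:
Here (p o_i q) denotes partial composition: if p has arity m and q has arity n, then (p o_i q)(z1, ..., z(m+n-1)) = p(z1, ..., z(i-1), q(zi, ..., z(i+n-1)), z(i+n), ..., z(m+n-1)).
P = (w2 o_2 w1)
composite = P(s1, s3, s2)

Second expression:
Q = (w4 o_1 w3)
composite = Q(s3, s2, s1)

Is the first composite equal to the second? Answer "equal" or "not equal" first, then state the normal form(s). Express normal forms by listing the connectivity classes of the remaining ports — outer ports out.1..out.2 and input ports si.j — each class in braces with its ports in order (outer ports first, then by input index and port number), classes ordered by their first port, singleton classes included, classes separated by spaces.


not equal — first {out.1, s1.1, s2.1, s2.2} {out.2} {s1.2} {s3.1, s3.2}, second {out.1} {out.2} {s1.1, s2.1, s3.1} {s1.2, s3.2} {s2.2}

Reducing the first expression gives {out.1, s1.1, s2.1, s2.2} {out.2} {s1.2} {s3.1, s3.2}
Reducing the second expression gives {out.1} {out.2} {s1.1, s2.1, s3.1} {s1.2, s3.2} {s2.2}
The normal forms differ: not equal.


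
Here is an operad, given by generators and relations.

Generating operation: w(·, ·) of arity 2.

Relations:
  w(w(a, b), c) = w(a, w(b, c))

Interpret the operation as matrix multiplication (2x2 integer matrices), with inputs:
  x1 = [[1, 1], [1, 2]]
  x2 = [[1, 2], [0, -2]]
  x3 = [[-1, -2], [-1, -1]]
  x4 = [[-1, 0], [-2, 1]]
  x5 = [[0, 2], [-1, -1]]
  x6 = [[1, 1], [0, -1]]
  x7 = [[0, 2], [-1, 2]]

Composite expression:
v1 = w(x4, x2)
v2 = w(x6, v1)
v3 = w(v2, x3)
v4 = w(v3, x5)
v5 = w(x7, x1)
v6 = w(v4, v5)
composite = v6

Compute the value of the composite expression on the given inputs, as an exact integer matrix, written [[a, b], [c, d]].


[[-20, -32], [14, 22]]


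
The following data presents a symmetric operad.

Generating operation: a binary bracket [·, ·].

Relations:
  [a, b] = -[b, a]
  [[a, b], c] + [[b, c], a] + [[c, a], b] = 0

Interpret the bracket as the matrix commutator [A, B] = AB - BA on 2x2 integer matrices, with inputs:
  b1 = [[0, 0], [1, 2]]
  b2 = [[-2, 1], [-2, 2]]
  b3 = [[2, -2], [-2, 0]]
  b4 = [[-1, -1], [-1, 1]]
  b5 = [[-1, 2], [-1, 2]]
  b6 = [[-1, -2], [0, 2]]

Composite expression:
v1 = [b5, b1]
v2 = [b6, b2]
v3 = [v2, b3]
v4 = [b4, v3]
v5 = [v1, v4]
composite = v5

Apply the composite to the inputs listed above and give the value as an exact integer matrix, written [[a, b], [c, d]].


[b5, b1] = [[2, 4], [5, -2]]
[b6, b2] = [[4, -11], [-6, -4]]
[[b6, b2], b3] = [[10, 6], [4, -10]]
[b4, [[b6, b2], b3]] = [[2, 8], [-12, -2]]
[[b5, b1], [b4, [[b6, b2], b3]]] = [[-88, 16], [68, 88]]

[[-88, 16], [68, 88]]


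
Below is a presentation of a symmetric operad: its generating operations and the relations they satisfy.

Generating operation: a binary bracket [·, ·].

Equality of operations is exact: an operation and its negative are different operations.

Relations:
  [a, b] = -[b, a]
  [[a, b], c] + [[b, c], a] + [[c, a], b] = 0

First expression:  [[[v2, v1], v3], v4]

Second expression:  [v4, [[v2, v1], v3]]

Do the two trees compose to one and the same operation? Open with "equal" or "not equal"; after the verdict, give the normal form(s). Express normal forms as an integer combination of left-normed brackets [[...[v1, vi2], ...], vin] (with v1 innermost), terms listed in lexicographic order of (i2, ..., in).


The first composite normalizes to -[[[v1, v2], v3], v4]
The second composite normalizes to [[[v1, v2], v3], v4]
The normal forms differ: not equal.

not equal: they reduce to -[[[v1, v2], v3], v4] and [[[v1, v2], v3], v4]


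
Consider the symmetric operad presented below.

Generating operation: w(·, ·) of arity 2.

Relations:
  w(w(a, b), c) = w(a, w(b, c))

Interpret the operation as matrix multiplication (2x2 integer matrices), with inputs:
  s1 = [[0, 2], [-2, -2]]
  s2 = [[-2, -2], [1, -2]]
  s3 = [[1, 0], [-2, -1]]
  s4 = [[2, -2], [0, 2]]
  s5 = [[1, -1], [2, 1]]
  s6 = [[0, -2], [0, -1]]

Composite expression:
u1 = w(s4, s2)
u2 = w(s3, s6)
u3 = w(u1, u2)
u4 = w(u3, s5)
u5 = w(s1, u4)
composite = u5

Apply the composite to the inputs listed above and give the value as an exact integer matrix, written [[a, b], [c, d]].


w(s4, s2) = [[-6, 0], [2, -4]]
w(s3, s6) = [[0, -2], [0, 5]]
w(w(s4, s2), w(s3, s6)) = [[0, 12], [0, -24]]
w(w(w(s4, s2), w(s3, s6)), s5) = [[24, 12], [-48, -24]]
w(s1, w(w(w(s4, s2), w(s3, s6)), s5)) = [[-96, -48], [48, 24]]

[[-96, -48], [48, 24]]


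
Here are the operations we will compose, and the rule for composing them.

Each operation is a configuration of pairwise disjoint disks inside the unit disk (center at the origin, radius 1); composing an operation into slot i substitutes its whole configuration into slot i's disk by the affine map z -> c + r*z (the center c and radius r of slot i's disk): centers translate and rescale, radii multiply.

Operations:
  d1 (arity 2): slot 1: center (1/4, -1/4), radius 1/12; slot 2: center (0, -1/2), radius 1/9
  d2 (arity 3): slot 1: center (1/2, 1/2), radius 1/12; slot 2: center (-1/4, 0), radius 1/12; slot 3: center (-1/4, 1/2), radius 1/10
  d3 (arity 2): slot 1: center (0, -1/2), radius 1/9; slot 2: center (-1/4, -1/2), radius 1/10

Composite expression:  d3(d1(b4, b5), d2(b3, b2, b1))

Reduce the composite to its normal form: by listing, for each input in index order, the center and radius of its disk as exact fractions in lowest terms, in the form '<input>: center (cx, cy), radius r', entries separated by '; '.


Below d3, radii multiply path by path; the b-disk centers shift.
input b4: applying the 2 nested substitutions gives center (1/36, -19/36), radius 1/108
input b5: applying the 2 nested substitutions gives center (0, -5/9), radius 1/81
input b3: applying the 2 nested substitutions gives center (-1/5, -9/20), radius 1/120
input b2: applying the 2 nested substitutions gives center (-11/40, -1/2), radius 1/120
input b1: applying the 2 nested substitutions gives center (-11/40, -9/20), radius 1/100

b1: center (-11/40, -9/20), radius 1/100; b2: center (-11/40, -1/2), radius 1/120; b3: center (-1/5, -9/20), radius 1/120; b4: center (1/36, -19/36), radius 1/108; b5: center (0, -5/9), radius 1/81


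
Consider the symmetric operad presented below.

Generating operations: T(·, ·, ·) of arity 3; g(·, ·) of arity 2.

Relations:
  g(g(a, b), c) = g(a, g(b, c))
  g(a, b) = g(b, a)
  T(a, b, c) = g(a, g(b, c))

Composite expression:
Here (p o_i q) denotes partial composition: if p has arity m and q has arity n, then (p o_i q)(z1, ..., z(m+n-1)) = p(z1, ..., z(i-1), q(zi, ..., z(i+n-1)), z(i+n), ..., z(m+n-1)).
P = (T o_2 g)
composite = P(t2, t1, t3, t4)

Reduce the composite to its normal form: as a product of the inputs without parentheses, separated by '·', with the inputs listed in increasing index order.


t1 · t2 · t3 · t4


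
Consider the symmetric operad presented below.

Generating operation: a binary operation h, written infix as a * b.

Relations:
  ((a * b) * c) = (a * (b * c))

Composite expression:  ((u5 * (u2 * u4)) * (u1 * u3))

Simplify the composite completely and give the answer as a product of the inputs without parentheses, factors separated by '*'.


u5 * u2 * u4 * u1 * u3

Under associativity of h, the answer is the u's in reading order.
(u2 * u4) spells out as u2 * u4
(u5 * (u2 * u4)) spells out as u5 * u2 * u4
(u1 * u3) spells out as u1 * u3
((u5 * (u2 * u4)) * (u1 * u3)) spells out as u5 * u2 * u4 * u1 * u3


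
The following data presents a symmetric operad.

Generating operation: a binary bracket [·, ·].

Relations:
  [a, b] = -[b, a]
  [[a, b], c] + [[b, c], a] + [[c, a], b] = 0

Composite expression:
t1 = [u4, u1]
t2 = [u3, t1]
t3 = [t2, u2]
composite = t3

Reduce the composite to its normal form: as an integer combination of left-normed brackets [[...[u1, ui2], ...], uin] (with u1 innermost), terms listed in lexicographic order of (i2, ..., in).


Skip Jacobi rewriting: expand, keep u1-initial words, read off terms.
Composite bracket: [[u3, [u4, u1]], u2]
Under [a, b] = ab - ba we get 8 signed associative words (2^3 = 8).
Only words starting with u1 matter:
  u1u4u3u2 (sign +1) contributes +[[[u1, u4], u3], u2]

[[[u1, u4], u3], u2]


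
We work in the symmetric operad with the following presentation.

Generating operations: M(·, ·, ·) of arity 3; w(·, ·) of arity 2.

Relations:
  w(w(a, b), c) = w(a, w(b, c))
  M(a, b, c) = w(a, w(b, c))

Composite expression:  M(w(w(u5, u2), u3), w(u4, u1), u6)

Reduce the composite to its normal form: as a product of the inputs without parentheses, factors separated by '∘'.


The M-tree's shape is irrelevant; the u-reading-order decides.
w(u5, u2) flattens to u5 ∘ u2
w(w(u5, u2), u3) flattens to u5 ∘ u2 ∘ u3
w(u4, u1) flattens to u4 ∘ u1
M(w(w(u5, u2), u3), w(u4, u1), u6) flattens to u5 ∘ u2 ∘ u3 ∘ u4 ∘ u1 ∘ u6

u5 ∘ u2 ∘ u3 ∘ u4 ∘ u1 ∘ u6


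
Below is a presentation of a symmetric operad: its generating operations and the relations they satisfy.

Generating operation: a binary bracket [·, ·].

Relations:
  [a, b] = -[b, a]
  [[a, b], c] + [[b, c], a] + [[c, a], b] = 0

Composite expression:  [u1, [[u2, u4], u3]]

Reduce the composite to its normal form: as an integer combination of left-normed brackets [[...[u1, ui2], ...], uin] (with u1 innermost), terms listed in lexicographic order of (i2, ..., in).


Skip Jacobi rewriting: expand, keep u1-initial words, read off terms.
Composite bracket: [u1, [[u2, u4], u3]]
Each bracket splits as ab - ba, giving 8 signed words (2^3 = 8).
Only words starting with u1 matter:
  u1u2u4u3 (sign +1) contributes +[[[u1, u2], u4], u3]
  u1u3u2u4 (sign -1) contributes -[[[u1, u3], u2], u4]
  u1u3u4u2 (sign +1) contributes +[[[u1, u3], u4], u2]
  u1u4u2u3 (sign -1) contributes -[[[u1, u4], u2], u3]

[[[u1, u2], u4], u3] - [[[u1, u3], u2], u4] + [[[u1, u3], u4], u2] - [[[u1, u4], u2], u3]


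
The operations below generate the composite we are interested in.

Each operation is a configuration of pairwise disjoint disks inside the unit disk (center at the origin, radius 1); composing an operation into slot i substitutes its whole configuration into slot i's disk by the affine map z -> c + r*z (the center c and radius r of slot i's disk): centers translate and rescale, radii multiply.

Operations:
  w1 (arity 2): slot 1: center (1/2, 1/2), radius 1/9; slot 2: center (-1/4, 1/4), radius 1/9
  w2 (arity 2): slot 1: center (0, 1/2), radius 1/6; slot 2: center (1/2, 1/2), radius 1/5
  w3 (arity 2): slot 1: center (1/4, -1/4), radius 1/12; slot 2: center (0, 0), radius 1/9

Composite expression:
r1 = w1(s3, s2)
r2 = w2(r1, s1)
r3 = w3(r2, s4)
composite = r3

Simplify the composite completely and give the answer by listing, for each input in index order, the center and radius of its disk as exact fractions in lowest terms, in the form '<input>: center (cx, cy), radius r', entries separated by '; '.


s1: center (7/24, -5/24), radius 1/60; s2: center (71/288, -59/288), radius 1/648; s3: center (37/144, -29/144), radius 1/648; s4: center (0, 0), radius 1/9

Only the slot chain above each s matters under w3; compose those maps.
input s3: composing its 3 substitution steps yields center (37/144, -29/144), radius 1/648
input s2: composing its 3 substitution steps yields center (71/288, -59/288), radius 1/648
input s1: composing its 2 substitution steps yields center (7/24, -5/24), radius 1/60
input s4: composing its 1 substitution step yields center (0, 0), radius 1/9


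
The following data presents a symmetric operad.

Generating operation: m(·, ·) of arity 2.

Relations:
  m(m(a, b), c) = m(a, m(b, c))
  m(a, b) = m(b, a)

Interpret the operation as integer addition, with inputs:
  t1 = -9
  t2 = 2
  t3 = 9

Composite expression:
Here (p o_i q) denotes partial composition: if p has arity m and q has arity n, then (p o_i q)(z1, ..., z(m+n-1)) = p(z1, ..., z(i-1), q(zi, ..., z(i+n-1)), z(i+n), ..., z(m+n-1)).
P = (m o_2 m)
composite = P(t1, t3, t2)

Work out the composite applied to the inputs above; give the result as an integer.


m(t3, t2) = 11
m(t1, m(t3, t2)) = 2

2


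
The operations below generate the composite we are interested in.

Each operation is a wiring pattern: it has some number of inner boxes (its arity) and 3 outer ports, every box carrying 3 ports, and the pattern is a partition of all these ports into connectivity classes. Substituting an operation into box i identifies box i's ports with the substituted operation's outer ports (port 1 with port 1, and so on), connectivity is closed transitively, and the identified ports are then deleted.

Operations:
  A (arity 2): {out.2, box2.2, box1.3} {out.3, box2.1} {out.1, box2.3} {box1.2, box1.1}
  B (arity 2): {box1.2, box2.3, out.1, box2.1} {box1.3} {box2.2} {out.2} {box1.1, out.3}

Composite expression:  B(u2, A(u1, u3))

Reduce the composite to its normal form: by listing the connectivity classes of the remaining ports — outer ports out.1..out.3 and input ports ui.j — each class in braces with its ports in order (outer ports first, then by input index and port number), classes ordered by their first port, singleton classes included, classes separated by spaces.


{out.1, u2.2, u3.1, u3.3} {out.2} {out.3, u2.1} {u1.1, u1.2} {u1.3, u3.2} {u2.3}

Reachability decides: close wires over B-identified ports.
through A, on inputs (u1, u3): {out.1, u3.3} {out.2, u1.3, u3.2} {out.3, u3.1} {u1.1, u1.2} (out.j = stage outer ports)
through B, on inputs (u2, u1, u3): {out.1, u2.2, u3.1, u3.3} {out.2} {out.3, u2.1} {u1.1, u1.2} {u1.3, u3.2} {u2.3} (out.j = stage outer ports)


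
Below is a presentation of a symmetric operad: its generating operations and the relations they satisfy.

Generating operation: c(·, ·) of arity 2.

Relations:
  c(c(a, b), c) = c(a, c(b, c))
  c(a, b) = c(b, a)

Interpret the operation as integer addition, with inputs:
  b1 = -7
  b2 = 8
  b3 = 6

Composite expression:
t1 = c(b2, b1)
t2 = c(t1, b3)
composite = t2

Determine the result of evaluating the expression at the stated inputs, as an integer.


c(b2, b1) = 1
c(c(b2, b1), b3) = 7

7
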